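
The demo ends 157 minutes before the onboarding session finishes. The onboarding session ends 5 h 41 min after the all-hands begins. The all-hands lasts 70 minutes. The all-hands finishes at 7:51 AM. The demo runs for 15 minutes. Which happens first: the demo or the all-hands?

The all-hands starts at 7:51 AM − 70 min = 6:41 AM.
The onboarding session ends at 6:41 AM + 341 min = 12:22 PM.
The demo ends at 12:22 PM − 157 min = 9:45 AM.
The demo starts at 9:45 AM − 15 min = 9:30 AM.
The demo starts at 9:30 AM and the all-hands starts at 6:41 AM, so the all-hands is first.

the all-hands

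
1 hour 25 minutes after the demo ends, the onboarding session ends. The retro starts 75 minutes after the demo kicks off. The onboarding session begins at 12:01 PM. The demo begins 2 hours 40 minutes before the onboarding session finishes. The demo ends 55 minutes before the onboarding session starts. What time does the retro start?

The demo ends at 12:01 PM − 55 min = 11:06 AM.
The onboarding session ends at 11:06 AM + 85 min = 12:31 PM.
The demo starts at 12:31 PM − 160 min = 9:51 AM.
The retro starts at 9:51 AM + 75 min = 11:06 AM.

11:06 AM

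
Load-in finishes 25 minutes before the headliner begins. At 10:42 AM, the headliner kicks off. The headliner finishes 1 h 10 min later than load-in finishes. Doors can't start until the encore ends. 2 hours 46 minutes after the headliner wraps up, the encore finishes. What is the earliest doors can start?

Load-in ends at 10:42 AM − 25 min = 10:17 AM.
The headliner ends at 10:17 AM + 70 min = 11:27 AM.
The encore ends at 11:27 AM + 166 min = 2:13 PM.
Doors is bounded by the encore, so the earliest it can start is 2:13 PM.

2:13 PM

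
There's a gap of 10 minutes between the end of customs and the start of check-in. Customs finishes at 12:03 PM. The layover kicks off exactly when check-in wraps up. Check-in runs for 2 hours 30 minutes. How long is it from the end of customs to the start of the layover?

Check-in starts at 12:03 PM + 10 min = 12:13 PM.
Check-in ends at 12:13 PM + 150 min = 2:43 PM.
So the layover starts at 2:43 PM.
From 12:03 PM to 2:43 PM is 2 h 40 min.

2 h 40 min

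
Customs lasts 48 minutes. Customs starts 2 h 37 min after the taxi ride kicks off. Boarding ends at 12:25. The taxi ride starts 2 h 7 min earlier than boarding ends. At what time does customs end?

The taxi ride starts at 12:25 − 127 min = 10:18.
Customs starts at 10:18 + 157 min = 12:55.
Customs ends at 12:55 + 48 min = 13:43.

13:43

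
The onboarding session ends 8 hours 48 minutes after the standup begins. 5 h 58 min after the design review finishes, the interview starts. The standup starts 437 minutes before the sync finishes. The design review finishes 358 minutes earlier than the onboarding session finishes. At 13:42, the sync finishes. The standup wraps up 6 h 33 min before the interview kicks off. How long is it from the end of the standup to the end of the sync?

The standup starts at 13:42 − 437 min = 06:25.
The onboarding session ends at 06:25 + 528 min = 15:13.
The design review ends at 15:13 − 358 min = 09:15.
The interview starts at 09:15 + 358 min = 15:13.
The standup ends at 15:13 − 393 min = 08:40.
From 08:40 to 13:42 is 5 hours 2 minutes.

5 hours 2 minutes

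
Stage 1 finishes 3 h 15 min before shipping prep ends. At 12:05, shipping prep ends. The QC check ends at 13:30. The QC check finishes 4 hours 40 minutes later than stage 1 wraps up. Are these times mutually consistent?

Yes

Stage 1 ends at 12:05 − 195 min = 08:50.
The QC check ends at 08:50 + 280 min = 13:30.
That matches the stated 13:30, so the schedule is consistent.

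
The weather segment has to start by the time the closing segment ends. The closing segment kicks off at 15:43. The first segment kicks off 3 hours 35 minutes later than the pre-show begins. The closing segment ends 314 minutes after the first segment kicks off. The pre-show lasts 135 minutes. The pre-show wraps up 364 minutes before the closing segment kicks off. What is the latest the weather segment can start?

16:13

The pre-show ends at 15:43 − 364 min = 09:39.
The pre-show starts at 09:39 − 135 min = 07:24.
The first segment starts at 07:24 + 215 min = 10:59.
The closing segment ends at 10:59 + 314 min = 16:13.
The weather segment is bounded by the closing segment, so the latest it can start is 16:13.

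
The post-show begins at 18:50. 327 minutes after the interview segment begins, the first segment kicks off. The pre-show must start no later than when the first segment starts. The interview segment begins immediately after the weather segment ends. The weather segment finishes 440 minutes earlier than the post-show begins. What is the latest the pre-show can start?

The weather segment ends at 18:50 − 440 min = 11:30.
So the interview segment starts at 11:30.
The first segment starts at 11:30 + 327 min = 16:57.
The pre-show is bounded by the first segment, so the latest it can start is 16:57.

16:57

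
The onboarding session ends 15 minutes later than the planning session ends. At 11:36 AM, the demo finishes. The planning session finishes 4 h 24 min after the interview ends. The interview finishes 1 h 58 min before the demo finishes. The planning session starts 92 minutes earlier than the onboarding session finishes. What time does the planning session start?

12:45 PM

The interview ends at 11:36 AM − 118 min = 9:38 AM.
The planning session ends at 9:38 AM + 264 min = 2:02 PM.
The onboarding session ends at 2:02 PM + 15 min = 2:17 PM.
The planning session starts at 2:17 PM − 92 min = 12:45 PM.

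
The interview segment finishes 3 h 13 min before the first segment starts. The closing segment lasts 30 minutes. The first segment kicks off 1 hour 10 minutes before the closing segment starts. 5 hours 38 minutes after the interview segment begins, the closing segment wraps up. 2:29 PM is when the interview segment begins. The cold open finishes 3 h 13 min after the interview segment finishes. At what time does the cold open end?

6:27 PM

The closing segment ends at 2:29 PM + 338 min = 8:07 PM.
The closing segment starts at 8:07 PM − 30 min = 7:37 PM.
The first segment starts at 7:37 PM − 70 min = 6:27 PM.
The interview segment ends at 6:27 PM − 193 min = 3:14 PM.
The cold open ends at 3:14 PM + 193 min = 6:27 PM.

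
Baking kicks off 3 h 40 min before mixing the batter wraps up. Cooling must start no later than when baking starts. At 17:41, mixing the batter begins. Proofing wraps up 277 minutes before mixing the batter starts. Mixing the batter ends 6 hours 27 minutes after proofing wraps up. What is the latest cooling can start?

15:51

Proofing ends at 17:41 − 277 min = 13:04.
Mixing the batter ends at 13:04 + 387 min = 19:31.
Baking starts at 19:31 − 220 min = 15:51.
Cooling is bounded by baking, so the latest it can start is 15:51.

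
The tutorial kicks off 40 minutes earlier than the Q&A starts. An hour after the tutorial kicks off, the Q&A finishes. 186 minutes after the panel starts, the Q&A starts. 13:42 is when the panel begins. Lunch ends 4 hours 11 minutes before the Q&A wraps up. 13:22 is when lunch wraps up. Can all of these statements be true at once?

The Q&A starts at 13:42 + 186 min = 16:48.
The tutorial starts at 16:48 − 40 min = 16:08.
The Q&A ends at 16:08 + 60 min = 17:08.
Lunch ends at 17:08 − 251 min = 12:57.
But lunch is also said to end at 13:22 — a 25-minute conflict.

No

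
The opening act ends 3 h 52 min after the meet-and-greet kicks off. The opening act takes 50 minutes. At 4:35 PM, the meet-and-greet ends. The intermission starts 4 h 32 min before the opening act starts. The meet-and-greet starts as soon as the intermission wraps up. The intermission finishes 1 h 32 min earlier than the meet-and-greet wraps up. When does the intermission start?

1:33 PM

The intermission ends at 4:35 PM − 92 min = 3:03 PM.
So the meet-and-greet starts at 3:03 PM.
The opening act ends at 3:03 PM + 232 min = 6:55 PM.
The opening act starts at 6:55 PM − 50 min = 6:05 PM.
The intermission starts at 6:05 PM − 272 min = 1:33 PM.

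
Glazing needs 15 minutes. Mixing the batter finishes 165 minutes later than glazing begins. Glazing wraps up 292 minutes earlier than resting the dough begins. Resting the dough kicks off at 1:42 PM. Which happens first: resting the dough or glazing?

Glazing ends at 1:42 PM − 292 min = 8:50 AM.
Glazing starts at 8:50 AM − 15 min = 8:35 AM.
Resting the dough starts at 1:42 PM and glazing starts at 8:35 AM, so glazing is first.

glazing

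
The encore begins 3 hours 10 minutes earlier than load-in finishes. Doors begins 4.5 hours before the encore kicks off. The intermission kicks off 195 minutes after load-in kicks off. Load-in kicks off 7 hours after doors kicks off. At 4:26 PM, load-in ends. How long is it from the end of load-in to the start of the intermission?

155 minutes

The encore starts at 4:26 PM − 190 min = 1:16 PM.
Doors starts at 1:16 PM − 270 min = 8:46 AM.
Load-in starts at 8:46 AM + 420 min = 3:46 PM.
The intermission starts at 3:46 PM + 195 min = 7:01 PM.
From 4:26 PM to 7:01 PM is 155 minutes.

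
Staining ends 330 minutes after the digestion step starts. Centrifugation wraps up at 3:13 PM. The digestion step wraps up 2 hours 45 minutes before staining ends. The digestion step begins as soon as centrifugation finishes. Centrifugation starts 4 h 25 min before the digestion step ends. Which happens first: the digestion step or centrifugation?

centrifugation

The digestion step starts at 3:13 PM.
Staining ends at 3:13 PM + 330 min = 8:43 PM.
The digestion step ends at 8:43 PM − 165 min = 5:58 PM.
Centrifugation starts at 5:58 PM − 265 min = 1:33 PM.
The digestion step starts at 3:13 PM and centrifugation starts at 1:33 PM, so centrifugation is first.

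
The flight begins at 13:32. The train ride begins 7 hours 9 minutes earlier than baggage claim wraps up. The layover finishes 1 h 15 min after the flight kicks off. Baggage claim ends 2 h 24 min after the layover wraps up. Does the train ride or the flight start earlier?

The layover ends at 13:32 + 75 min = 14:47.
Baggage claim ends at 14:47 + 144 min = 17:11.
The train ride starts at 17:11 − 429 min = 10:02.
The train ride starts at 10:02 and the flight starts at 13:32, so the train ride is first.

the train ride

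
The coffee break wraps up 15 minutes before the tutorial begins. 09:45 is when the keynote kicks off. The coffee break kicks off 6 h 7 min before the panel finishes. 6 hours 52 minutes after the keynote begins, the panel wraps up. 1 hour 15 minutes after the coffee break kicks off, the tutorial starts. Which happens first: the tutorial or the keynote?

the keynote

The panel ends at 09:45 + 412 min = 16:37.
The coffee break starts at 16:37 − 367 min = 10:30.
The tutorial starts at 10:30 + 75 min = 11:45.
The tutorial starts at 11:45 and the keynote starts at 09:45, so the keynote is first.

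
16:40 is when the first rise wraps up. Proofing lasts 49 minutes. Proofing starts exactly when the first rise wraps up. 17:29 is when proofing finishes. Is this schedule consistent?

Yes

Proofing starts at 16:40.
Proofing ends at 16:40 + 49 min = 17:29.
That matches the stated 17:29, so the schedule is consistent.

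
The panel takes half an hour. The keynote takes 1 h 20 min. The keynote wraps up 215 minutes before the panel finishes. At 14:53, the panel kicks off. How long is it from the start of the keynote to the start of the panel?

265 minutes

The panel ends at 14:53 + 30 min = 15:23.
The keynote ends at 15:23 − 215 min = 11:48.
The keynote starts at 11:48 − 80 min = 10:28.
From 10:28 to 14:53 is 265 minutes.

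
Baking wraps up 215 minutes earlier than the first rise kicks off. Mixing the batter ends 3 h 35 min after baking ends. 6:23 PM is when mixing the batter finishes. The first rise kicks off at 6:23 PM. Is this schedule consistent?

Yes

Baking ends at 6:23 PM − 215 min = 2:48 PM.
Mixing the batter ends at 2:48 PM + 215 min = 6:23 PM.
That matches the stated 6:23 PM, so the schedule is consistent.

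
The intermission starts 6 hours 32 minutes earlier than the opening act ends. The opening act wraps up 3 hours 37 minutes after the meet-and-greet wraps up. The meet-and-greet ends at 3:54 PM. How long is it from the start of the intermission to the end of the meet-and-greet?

The opening act ends at 3:54 PM + 217 min = 7:31 PM.
The intermission starts at 7:31 PM − 392 min = 12:59 PM.
From 12:59 PM to 3:54 PM is 175 minutes.

175 minutes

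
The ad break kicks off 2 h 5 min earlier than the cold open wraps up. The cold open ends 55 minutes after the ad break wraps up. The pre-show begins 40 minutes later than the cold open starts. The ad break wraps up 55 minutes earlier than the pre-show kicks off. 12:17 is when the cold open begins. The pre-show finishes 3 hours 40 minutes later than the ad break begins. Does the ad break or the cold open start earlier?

the ad break

The pre-show starts at 12:17 + 40 min = 12:57.
The ad break ends at 12:57 − 55 min = 12:02.
The cold open ends at 12:02 + 55 min = 12:57.
The ad break starts at 12:57 − 125 min = 10:52.
The ad break starts at 10:52 and the cold open starts at 12:17, so the ad break is first.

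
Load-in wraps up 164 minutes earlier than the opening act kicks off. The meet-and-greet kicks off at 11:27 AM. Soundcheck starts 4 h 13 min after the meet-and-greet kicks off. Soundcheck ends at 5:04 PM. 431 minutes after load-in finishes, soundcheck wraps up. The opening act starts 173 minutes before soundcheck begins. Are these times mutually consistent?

Soundcheck starts at 11:27 AM + 253 min = 3:40 PM.
The opening act starts at 3:40 PM − 173 min = 12:47 PM.
Load-in ends at 12:47 PM − 164 min = 10:03 AM.
Soundcheck ends at 10:03 AM + 431 min = 5:14 PM.
But soundcheck is also said to end at 5:04 PM — a 10-minute conflict.

No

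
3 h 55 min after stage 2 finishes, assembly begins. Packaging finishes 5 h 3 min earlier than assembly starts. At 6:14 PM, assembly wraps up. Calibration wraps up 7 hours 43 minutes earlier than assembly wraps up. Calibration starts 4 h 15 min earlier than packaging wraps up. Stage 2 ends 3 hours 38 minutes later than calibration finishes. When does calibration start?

Calibration ends at 6:14 PM − 463 min = 10:31 AM.
Stage 2 ends at 10:31 AM + 218 min = 2:09 PM.
Assembly starts at 2:09 PM + 235 min = 6:04 PM.
Packaging ends at 6:04 PM − 303 min = 1:01 PM.
Calibration starts at 1:01 PM − 255 min = 8:46 AM.

8:46 AM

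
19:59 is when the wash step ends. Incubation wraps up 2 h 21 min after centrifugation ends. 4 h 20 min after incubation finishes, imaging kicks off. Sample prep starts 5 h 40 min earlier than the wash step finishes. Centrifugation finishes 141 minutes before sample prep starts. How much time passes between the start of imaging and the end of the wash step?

Sample prep starts at 19:59 − 340 min = 14:19.
Centrifugation ends at 14:19 − 141 min = 11:58.
Incubation ends at 11:58 + 141 min = 14:19.
Imaging starts at 14:19 + 260 min = 18:39.
From 18:39 to 19:59 is 80 minutes.

80 minutes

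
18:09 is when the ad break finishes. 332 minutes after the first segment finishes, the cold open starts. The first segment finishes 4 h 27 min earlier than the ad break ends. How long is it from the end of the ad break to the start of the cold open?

1 hour 5 minutes

The first segment ends at 18:09 − 267 min = 13:42.
The cold open starts at 13:42 + 332 min = 19:14.
From 18:09 to 19:14 is 1 hour 5 minutes.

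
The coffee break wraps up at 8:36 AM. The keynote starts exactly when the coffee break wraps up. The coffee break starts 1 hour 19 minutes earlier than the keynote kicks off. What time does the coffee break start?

7:17 AM

The keynote starts at 8:36 AM.
The coffee break starts at 8:36 AM − 79 min = 7:17 AM.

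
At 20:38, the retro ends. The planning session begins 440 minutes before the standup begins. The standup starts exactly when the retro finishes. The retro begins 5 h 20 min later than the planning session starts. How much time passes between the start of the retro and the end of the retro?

120 minutes

The standup starts at 20:38.
The planning session starts at 20:38 − 440 min = 13:18.
The retro starts at 13:18 + 320 min = 18:38.
From 18:38 to 20:38 is 120 minutes.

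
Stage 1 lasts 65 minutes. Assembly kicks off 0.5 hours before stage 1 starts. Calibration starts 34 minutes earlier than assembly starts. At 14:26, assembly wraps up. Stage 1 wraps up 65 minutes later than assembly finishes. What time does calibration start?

13:22

Stage 1 ends at 14:26 + 65 min = 15:31.
Stage 1 starts at 15:31 − 65 min = 14:26.
Assembly starts at 14:26 − 30 min = 13:56.
Calibration starts at 13:56 − 34 min = 13:22.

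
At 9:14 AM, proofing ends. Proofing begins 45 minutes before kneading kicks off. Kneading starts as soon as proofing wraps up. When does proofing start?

8:29 AM

Kneading starts at 9:14 AM.
Proofing starts at 9:14 AM − 45 min = 8:29 AM.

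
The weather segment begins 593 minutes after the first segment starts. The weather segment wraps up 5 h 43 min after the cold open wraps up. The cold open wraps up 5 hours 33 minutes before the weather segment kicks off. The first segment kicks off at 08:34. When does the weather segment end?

The weather segment starts at 08:34 + 593 min = 18:27.
The cold open ends at 18:27 − 333 min = 12:54.
The weather segment ends at 12:54 + 343 min = 18:37.

18:37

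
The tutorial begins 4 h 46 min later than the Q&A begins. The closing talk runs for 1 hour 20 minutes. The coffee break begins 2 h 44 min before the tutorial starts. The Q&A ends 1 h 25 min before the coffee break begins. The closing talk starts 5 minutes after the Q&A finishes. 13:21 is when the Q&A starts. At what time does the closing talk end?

15:23

The tutorial starts at 13:21 + 286 min = 18:07.
The coffee break starts at 18:07 − 164 min = 15:23.
The Q&A ends at 15:23 − 85 min = 13:58.
The closing talk starts at 13:58 + 5 min = 14:03.
The closing talk ends at 14:03 + 80 min = 15:23.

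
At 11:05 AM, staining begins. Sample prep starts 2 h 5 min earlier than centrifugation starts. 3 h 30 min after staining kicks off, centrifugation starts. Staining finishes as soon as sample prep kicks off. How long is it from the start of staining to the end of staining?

85 minutes

Centrifugation starts at 11:05 AM + 210 min = 2:35 PM.
Sample prep starts at 2:35 PM − 125 min = 12:30 PM.
So staining ends at 12:30 PM.
From 11:05 AM to 12:30 PM is 85 minutes.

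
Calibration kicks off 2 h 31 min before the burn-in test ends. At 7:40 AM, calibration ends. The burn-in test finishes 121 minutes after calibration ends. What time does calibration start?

7:10 AM

The burn-in test ends at 7:40 AM + 121 min = 9:41 AM.
Calibration starts at 9:41 AM − 151 min = 7:10 AM.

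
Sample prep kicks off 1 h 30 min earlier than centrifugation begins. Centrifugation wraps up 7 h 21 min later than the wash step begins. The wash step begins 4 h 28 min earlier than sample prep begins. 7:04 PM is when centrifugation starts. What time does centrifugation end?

8:27 PM

Sample prep starts at 7:04 PM − 90 min = 5:34 PM.
The wash step starts at 5:34 PM − 268 min = 1:06 PM.
Centrifugation ends at 1:06 PM + 441 min = 8:27 PM.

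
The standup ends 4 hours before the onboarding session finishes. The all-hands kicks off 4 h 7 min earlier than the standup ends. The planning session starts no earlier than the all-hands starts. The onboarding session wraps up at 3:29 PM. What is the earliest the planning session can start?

The standup ends at 3:29 PM − 240 min = 11:29 AM.
The all-hands starts at 11:29 AM − 247 min = 7:22 AM.
The planning session is bounded by the all-hands, so the earliest it can start is 7:22 AM.

7:22 AM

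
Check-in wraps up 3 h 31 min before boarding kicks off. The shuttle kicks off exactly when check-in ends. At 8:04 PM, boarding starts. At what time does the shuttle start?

Check-in ends at 8:04 PM − 211 min = 4:33 PM.
So the shuttle starts at 4:33 PM.

4:33 PM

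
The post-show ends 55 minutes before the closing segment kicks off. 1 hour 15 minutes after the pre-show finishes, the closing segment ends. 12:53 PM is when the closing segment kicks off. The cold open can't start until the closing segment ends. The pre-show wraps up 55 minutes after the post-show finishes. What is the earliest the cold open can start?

The post-show ends at 12:53 PM − 55 min = 11:58 AM.
The pre-show ends at 11:58 AM + 55 min = 12:53 PM.
The closing segment ends at 12:53 PM + 75 min = 2:08 PM.
The cold open is bounded by the closing segment, so the earliest it can start is 2:08 PM.

2:08 PM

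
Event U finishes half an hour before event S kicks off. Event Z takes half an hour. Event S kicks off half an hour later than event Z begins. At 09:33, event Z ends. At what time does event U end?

Event Z starts at 09:33 − 30 min = 09:03.
Event S starts at 09:03 + 30 min = 09:33.
Event U ends at 09:33 − 30 min = 09:03.

09:03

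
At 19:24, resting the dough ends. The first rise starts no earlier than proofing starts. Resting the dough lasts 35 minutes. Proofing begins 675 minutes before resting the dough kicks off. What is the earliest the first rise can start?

07:34

Resting the dough starts at 19:24 − 35 min = 18:49.
Proofing starts at 18:49 − 675 min = 07:34.
The first rise is bounded by proofing, so the earliest it can start is 07:34.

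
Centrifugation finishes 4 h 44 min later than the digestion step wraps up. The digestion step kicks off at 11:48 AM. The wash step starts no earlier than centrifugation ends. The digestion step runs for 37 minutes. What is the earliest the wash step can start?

The digestion step ends at 11:48 AM + 37 min = 12:25 PM.
Centrifugation ends at 12:25 PM + 284 min = 5:09 PM.
The wash step is bounded by centrifugation, so the earliest it can start is 5:09 PM.

5:09 PM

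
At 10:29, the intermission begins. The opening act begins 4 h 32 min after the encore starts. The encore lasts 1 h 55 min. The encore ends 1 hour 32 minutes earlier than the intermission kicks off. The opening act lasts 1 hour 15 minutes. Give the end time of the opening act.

The encore ends at 10:29 − 92 min = 08:57.
The encore starts at 08:57 − 115 min = 07:02.
The opening act starts at 07:02 + 272 min = 11:34.
The opening act ends at 11:34 + 75 min = 12:49.

12:49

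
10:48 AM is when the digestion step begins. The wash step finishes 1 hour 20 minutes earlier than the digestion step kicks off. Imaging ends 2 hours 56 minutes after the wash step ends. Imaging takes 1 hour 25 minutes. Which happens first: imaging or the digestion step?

the digestion step

The wash step ends at 10:48 AM − 80 min = 9:28 AM.
Imaging ends at 9:28 AM + 176 min = 12:24 PM.
Imaging starts at 12:24 PM − 85 min = 10:59 AM.
Imaging starts at 10:59 AM and the digestion step starts at 10:48 AM, so the digestion step is first.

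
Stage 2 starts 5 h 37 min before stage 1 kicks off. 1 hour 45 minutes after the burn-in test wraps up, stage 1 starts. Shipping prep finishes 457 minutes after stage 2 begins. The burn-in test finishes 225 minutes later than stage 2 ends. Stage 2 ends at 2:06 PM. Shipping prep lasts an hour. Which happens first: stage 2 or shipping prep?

stage 2

The burn-in test ends at 2:06 PM + 225 min = 5:51 PM.
Stage 1 starts at 5:51 PM + 105 min = 7:36 PM.
Stage 2 starts at 7:36 PM − 337 min = 1:59 PM.
Shipping prep ends at 1:59 PM + 457 min = 9:36 PM.
Shipping prep starts at 9:36 PM − 60 min = 8:36 PM.
Stage 2 starts at 1:59 PM and shipping prep starts at 8:36 PM, so stage 2 is first.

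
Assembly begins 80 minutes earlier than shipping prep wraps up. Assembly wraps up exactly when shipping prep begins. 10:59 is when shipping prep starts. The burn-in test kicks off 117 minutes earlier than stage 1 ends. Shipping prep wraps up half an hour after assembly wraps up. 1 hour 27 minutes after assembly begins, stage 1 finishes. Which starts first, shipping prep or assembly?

Assembly ends at 10:59.
Shipping prep ends at 10:59 + 30 min = 11:29.
Assembly starts at 11:29 − 80 min = 10:09.
Shipping prep starts at 10:59 and assembly starts at 10:09, so assembly is first.

assembly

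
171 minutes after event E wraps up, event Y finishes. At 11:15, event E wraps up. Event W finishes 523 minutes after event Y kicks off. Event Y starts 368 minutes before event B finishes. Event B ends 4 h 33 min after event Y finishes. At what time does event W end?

21:14

Event Y ends at 11:15 + 171 min = 14:06.
Event B ends at 14:06 + 273 min = 18:39.
Event Y starts at 18:39 − 368 min = 12:31.
Event W ends at 12:31 + 523 min = 21:14.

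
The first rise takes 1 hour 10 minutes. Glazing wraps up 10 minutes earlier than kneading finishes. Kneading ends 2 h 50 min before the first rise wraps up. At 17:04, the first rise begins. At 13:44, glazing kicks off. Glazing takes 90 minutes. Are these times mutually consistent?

Yes

The first rise ends at 17:04 + 70 min = 18:14.
Kneading ends at 18:14 − 170 min = 15:24.
Glazing ends at 15:24 − 10 min = 15:14.
Glazing starts at 15:14 − 90 min = 13:44.
That matches the stated 13:44, so the schedule is consistent.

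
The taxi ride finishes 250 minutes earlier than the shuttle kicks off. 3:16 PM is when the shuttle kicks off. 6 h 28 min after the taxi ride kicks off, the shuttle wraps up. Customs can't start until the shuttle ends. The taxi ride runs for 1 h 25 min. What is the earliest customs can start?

4:09 PM

The taxi ride ends at 3:16 PM − 250 min = 11:06 AM.
The taxi ride starts at 11:06 AM − 85 min = 9:41 AM.
The shuttle ends at 9:41 AM + 388 min = 4:09 PM.
Customs is bounded by the shuttle, so the earliest it can start is 4:09 PM.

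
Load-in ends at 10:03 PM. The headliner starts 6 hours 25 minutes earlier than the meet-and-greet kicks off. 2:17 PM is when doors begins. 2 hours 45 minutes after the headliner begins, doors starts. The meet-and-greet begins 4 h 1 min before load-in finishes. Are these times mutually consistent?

No

The meet-and-greet starts at 10:03 PM − 241 min = 6:02 PM.
The headliner starts at 6:02 PM − 385 min = 11:37 AM.
Doors starts at 11:37 AM + 165 min = 2:22 PM.
But doors is also said to start at 2:17 PM — a 5-minute conflict.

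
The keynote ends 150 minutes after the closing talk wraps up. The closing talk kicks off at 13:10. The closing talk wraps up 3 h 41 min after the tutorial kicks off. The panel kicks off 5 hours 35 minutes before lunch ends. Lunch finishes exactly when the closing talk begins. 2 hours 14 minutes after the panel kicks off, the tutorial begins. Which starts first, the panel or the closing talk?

the panel

Lunch ends at 13:10.
The panel starts at 13:10 − 335 min = 07:35.
The panel starts at 07:35 and the closing talk starts at 13:10, so the panel is first.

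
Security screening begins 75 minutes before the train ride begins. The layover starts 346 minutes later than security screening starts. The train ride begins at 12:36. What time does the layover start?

Security screening starts at 12:36 − 75 min = 11:21.
The layover starts at 11:21 + 346 min = 17:07.

17:07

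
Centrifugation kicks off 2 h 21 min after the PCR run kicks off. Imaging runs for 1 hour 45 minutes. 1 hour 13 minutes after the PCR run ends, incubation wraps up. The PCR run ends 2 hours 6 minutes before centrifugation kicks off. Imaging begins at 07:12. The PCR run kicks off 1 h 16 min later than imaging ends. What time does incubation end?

Imaging ends at 07:12 + 105 min = 08:57.
The PCR run starts at 08:57 + 76 min = 10:13.
Centrifugation starts at 10:13 + 141 min = 12:34.
The PCR run ends at 12:34 − 126 min = 10:28.
Incubation ends at 10:28 + 73 min = 11:41.

11:41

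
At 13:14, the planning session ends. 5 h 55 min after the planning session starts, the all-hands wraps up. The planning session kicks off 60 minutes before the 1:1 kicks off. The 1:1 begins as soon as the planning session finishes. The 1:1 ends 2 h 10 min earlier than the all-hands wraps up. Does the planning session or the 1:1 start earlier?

The 1:1 starts at 13:14.
The planning session starts at 13:14 − 60 min = 12:14.
The planning session starts at 12:14 and the 1:1 starts at 13:14, so the planning session is first.

the planning session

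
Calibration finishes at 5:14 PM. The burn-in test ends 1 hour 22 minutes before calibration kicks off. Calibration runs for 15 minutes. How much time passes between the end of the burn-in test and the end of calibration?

Calibration starts at 5:14 PM − 15 min = 4:59 PM.
The burn-in test ends at 4:59 PM − 82 min = 3:37 PM.
From 3:37 PM to 5:14 PM is 1 hour 37 minutes.

1 hour 37 minutes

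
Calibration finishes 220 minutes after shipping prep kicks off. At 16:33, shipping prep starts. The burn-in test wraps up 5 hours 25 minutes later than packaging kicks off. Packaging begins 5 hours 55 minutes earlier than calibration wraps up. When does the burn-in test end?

Calibration ends at 16:33 + 220 min = 20:13.
Packaging starts at 20:13 − 355 min = 14:18.
The burn-in test ends at 14:18 + 325 min = 19:43.

19:43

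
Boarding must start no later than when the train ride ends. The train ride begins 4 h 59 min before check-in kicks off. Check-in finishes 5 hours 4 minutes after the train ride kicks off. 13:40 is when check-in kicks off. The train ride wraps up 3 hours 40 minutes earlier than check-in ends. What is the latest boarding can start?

10:05

The train ride starts at 13:40 − 299 min = 08:41.
Check-in ends at 08:41 + 304 min = 13:45.
The train ride ends at 13:45 − 220 min = 10:05.
Boarding is bounded by the train ride, so the latest it can start is 10:05.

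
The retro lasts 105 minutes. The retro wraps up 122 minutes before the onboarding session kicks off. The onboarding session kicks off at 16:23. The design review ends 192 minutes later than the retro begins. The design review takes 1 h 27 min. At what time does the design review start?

14:21

The retro ends at 16:23 − 122 min = 14:21.
The retro starts at 14:21 − 105 min = 12:36.
The design review ends at 12:36 + 192 min = 15:48.
The design review starts at 15:48 − 87 min = 14:21.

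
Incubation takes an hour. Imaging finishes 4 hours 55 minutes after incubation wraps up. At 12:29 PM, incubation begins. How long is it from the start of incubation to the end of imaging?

5 h 55 min

Incubation ends at 12:29 PM + 60 min = 1:29 PM.
Imaging ends at 1:29 PM + 295 min = 6:24 PM.
From 12:29 PM to 6:24 PM is 5 h 55 min.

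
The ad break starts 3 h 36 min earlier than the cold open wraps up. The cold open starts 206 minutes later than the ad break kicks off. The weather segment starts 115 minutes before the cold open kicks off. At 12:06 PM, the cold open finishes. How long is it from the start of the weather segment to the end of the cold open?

2 h 5 min

The ad break starts at 12:06 PM − 216 min = 8:30 AM.
The cold open starts at 8:30 AM + 206 min = 11:56 AM.
The weather segment starts at 11:56 AM − 115 min = 10:01 AM.
From 10:01 AM to 12:06 PM is 2 h 5 min.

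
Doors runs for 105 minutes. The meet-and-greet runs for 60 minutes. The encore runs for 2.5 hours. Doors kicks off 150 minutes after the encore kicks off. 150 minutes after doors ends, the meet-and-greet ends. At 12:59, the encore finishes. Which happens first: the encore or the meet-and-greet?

the encore

The encore starts at 12:59 − 150 min = 10:29.
Doors starts at 10:29 + 150 min = 12:59.
Doors ends at 12:59 + 105 min = 14:44.
The meet-and-greet ends at 14:44 + 150 min = 17:14.
The meet-and-greet starts at 17:14 − 60 min = 16:14.
The encore starts at 10:29 and the meet-and-greet starts at 16:14, so the encore is first.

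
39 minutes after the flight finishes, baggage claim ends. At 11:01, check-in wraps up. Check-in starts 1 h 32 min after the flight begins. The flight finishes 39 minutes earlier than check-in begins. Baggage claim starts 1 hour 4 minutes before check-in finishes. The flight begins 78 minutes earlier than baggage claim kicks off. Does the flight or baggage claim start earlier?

Baggage claim starts at 11:01 − 64 min = 09:57.
The flight starts at 09:57 − 78 min = 08:39.
The flight starts at 08:39 and baggage claim starts at 09:57, so the flight is first.

the flight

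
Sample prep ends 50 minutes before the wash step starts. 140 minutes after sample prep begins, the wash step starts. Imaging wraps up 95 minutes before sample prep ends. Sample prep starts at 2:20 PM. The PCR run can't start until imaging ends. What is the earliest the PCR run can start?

2:15 PM

The wash step starts at 2:20 PM + 140 min = 4:40 PM.
Sample prep ends at 4:40 PM − 50 min = 3:50 PM.
Imaging ends at 3:50 PM − 95 min = 2:15 PM.
The PCR run is bounded by imaging, so the earliest it can start is 2:15 PM.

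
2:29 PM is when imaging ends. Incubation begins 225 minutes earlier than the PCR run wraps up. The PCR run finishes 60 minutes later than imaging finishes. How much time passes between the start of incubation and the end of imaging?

2 hours 45 minutes

The PCR run ends at 2:29 PM + 60 min = 3:29 PM.
Incubation starts at 3:29 PM − 225 min = 11:44 AM.
From 11:44 AM to 2:29 PM is 2 hours 45 minutes.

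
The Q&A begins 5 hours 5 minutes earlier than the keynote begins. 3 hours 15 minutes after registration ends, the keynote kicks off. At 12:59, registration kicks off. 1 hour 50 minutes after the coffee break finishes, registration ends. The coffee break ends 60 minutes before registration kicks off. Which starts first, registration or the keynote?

The coffee break ends at 12:59 − 60 min = 11:59.
Registration ends at 11:59 + 110 min = 13:49.
The keynote starts at 13:49 + 195 min = 17:04.
Registration starts at 12:59 and the keynote starts at 17:04, so registration is first.

registration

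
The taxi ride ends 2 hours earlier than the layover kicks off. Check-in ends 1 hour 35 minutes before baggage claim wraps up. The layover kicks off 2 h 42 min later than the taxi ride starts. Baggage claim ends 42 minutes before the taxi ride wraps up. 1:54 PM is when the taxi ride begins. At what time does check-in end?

12:19 PM

The layover starts at 1:54 PM + 162 min = 4:36 PM.
The taxi ride ends at 4:36 PM − 120 min = 2:36 PM.
Baggage claim ends at 2:36 PM − 42 min = 1:54 PM.
Check-in ends at 1:54 PM − 95 min = 12:19 PM.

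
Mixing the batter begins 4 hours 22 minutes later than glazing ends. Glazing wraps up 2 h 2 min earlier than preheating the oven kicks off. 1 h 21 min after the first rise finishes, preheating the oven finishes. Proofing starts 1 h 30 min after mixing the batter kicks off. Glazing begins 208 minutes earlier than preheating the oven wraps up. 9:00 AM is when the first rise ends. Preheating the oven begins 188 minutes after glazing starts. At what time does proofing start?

Preheating the oven ends at 9:00 AM + 81 min = 10:21 AM.
Glazing starts at 10:21 AM − 208 min = 6:53 AM.
Preheating the oven starts at 6:53 AM + 188 min = 10:01 AM.
Glazing ends at 10:01 AM − 122 min = 7:59 AM.
Mixing the batter starts at 7:59 AM + 262 min = 12:21 PM.
Proofing starts at 12:21 PM + 90 min = 1:51 PM.

1:51 PM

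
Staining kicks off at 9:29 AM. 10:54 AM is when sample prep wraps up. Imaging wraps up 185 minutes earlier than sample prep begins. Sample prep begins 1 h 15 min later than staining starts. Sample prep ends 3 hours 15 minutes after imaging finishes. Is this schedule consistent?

Yes

Sample prep starts at 9:29 AM + 75 min = 10:44 AM.
Imaging ends at 10:44 AM − 185 min = 7:39 AM.
Sample prep ends at 7:39 AM + 195 min = 10:54 AM.
That matches the stated 10:54 AM, so the schedule is consistent.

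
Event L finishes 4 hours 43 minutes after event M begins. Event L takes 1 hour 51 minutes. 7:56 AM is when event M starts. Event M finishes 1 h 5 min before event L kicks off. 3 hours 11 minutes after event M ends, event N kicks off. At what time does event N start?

Event L ends at 7:56 AM + 283 min = 12:39 PM.
Event L starts at 12:39 PM − 111 min = 10:48 AM.
Event M ends at 10:48 AM − 65 min = 9:43 AM.
Event N starts at 9:43 AM + 191 min = 12:54 PM.

12:54 PM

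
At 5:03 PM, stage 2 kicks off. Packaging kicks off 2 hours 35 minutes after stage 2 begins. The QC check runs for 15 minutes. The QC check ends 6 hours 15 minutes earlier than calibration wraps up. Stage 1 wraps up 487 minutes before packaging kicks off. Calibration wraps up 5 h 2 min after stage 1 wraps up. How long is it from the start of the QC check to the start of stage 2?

7 hours

Packaging starts at 5:03 PM + 155 min = 7:38 PM.
Stage 1 ends at 7:38 PM − 487 min = 11:31 AM.
Calibration ends at 11:31 AM + 302 min = 4:33 PM.
The QC check ends at 4:33 PM − 375 min = 10:18 AM.
The QC check starts at 10:18 AM − 15 min = 10:03 AM.
From 10:03 AM to 5:03 PM is 7 hours.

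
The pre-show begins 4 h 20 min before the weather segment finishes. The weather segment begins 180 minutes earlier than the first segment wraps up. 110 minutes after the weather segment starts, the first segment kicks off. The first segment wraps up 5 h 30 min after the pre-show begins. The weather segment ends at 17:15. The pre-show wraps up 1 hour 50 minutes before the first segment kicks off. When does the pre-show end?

The pre-show starts at 17:15 − 260 min = 12:55.
The first segment ends at 12:55 + 330 min = 18:25.
The weather segment starts at 18:25 − 180 min = 15:25.
The first segment starts at 15:25 + 110 min = 17:15.
The pre-show ends at 17:15 − 110 min = 15:25.

15:25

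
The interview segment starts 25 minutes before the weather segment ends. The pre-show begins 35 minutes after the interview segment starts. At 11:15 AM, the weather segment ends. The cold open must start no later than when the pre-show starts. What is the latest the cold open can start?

The interview segment starts at 11:15 AM − 25 min = 10:50 AM.
The pre-show starts at 10:50 AM + 35 min = 11:25 AM.
The cold open is bounded by the pre-show, so the latest it can start is 11:25 AM.

11:25 AM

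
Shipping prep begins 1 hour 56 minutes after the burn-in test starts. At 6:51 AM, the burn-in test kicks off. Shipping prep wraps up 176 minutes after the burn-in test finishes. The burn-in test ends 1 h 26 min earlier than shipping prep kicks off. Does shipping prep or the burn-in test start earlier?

the burn-in test

Shipping prep starts at 6:51 AM + 116 min = 8:47 AM.
Shipping prep starts at 8:47 AM and the burn-in test starts at 6:51 AM, so the burn-in test is first.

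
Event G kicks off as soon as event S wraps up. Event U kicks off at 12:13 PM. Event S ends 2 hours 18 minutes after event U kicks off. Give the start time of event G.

2:31 PM

Event S ends at 12:13 PM + 138 min = 2:31 PM.
So event G starts at 2:31 PM.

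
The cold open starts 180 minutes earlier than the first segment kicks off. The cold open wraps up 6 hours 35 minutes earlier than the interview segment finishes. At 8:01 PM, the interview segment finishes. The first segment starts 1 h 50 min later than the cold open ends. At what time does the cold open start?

The cold open ends at 8:01 PM − 395 min = 1:26 PM.
The first segment starts at 1:26 PM + 110 min = 3:16 PM.
The cold open starts at 3:16 PM − 180 min = 12:16 PM.

12:16 PM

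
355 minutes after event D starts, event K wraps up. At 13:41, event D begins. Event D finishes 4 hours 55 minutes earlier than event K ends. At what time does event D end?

Event K ends at 13:41 + 355 min = 19:36.
Event D ends at 19:36 − 295 min = 14:41.

14:41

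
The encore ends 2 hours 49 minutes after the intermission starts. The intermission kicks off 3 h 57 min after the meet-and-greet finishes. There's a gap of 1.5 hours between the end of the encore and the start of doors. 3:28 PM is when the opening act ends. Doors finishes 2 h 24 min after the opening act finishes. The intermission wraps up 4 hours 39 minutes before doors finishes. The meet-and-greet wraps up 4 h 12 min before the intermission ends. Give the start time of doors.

5:17 PM

Doors ends at 3:28 PM + 144 min = 5:52 PM.
The intermission ends at 5:52 PM − 279 min = 1:13 PM.
The meet-and-greet ends at 1:13 PM − 252 min = 9:01 AM.
The intermission starts at 9:01 AM + 237 min = 12:58 PM.
The encore ends at 12:58 PM + 169 min = 3:47 PM.
Doors starts at 3:47 PM + 90 min = 5:17 PM.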